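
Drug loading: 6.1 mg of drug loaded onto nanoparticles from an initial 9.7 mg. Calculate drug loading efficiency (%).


Drug loading efficiency = (drug loaded / drug initial) * 100
DLE = 6.1 / 9.7 * 100
DLE = 0.6289 * 100
DLE = 62.89%

62.89


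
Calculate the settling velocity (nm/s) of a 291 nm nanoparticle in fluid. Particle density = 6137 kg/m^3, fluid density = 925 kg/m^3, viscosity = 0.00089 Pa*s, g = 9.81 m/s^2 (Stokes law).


Radius R = 291/2 nm = 1.455e-07 m
Density difference = 6137 - 925 = 5212 kg/m^3
v = 2 * R^2 * (rho_p - rho_f) * g / (9 * eta)
v = 2 * (1.455e-07)^2 * 5212 * 9.81 / (9 * 0.00089)
v = 2.70269e-07 m/s = 270.2694 nm/s

270.2694


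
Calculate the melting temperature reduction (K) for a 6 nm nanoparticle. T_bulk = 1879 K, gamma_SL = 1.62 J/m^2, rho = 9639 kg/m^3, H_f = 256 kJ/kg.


Radius R = 6/2 = 3 nm = 3e-09 m
Convert H_f = 256 kJ/kg = 256000 J/kg
dT = 2 * gamma_SL * T_bulk / (rho * H_f * R)
dT = 2 * 1.62 * 1879 / (9639 * 256000 * 3e-09)
dT = 822.4 K

822.4


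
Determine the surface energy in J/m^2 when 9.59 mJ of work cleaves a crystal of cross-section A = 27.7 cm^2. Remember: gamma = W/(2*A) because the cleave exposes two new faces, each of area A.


Convert: A = 27.7 cm^2 = 0.00277 m^2, W = 9.59 mJ = 0.00959 J
Cleaving exposes two faces of area A, so total new surface = 2*A and gamma = W / (2*A)
gamma = 0.00959 / (2 * 0.00277)
gamma = 1.731 J/m^2

1.731


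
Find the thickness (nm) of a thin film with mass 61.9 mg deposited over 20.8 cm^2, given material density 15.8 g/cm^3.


Convert: m = 61.9 mg = 6.1900e-05 kg, A = 20.8 cm^2 = 2.0800e-03 m^2, rho = 15.8 g/cm^3 = 15800 kg/m^3
t = m / (A * rho)
t = 6.1900e-05 / (2.0800e-03 * 15800)
t = 1.8835e-06 m = 1883.5 nm

1883.5


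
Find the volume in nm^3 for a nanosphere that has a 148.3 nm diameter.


Radius r = 148.3/2 = 74.15 nm
Volume V = (4/3) * pi * r^3
V = (4/3) * pi * (74.15)^3
V = 1707741.28 nm^3

1707741.28


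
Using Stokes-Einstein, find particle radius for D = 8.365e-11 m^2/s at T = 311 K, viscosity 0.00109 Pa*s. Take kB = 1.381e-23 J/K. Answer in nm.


Stokes-Einstein: R = kB*T / (6*pi*eta*D)
R = 1.381e-23 * 311 / (6 * pi * 0.00109 * 8.365e-11)
R = 2.49897e-09 m = 2.5 nm

2.5


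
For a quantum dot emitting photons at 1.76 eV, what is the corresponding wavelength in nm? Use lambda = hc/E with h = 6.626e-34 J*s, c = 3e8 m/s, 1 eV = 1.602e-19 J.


Convert energy: E = 1.76 eV = 1.76 * 1.602e-19 = 2.81952e-19 J
lambda = h*c / E = 6.626e-34 * 3e8 / 2.81952e-19
lambda = 7.05014e-07 m = 705.0 nm

705.0


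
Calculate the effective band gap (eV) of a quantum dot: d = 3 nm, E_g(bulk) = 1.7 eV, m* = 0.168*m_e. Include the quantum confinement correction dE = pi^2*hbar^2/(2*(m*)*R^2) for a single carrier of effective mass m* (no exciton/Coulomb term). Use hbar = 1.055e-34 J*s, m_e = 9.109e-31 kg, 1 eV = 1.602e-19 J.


Radius R = 3/2 nm = 1.5e-09 m
Confinement energy dE = pi^2 * hbar^2 / (2 * m_eff * m_e * R^2)
dE = pi^2 * (1.055e-34)^2 / (2 * 0.168 * 9.109e-31 * (1.5e-09)^2) J, divided by 1.602e-19 J/eV
dE = 0.9957 eV
Total band gap = E_g(bulk) + dE = 1.7 + 0.9957 = 2.6957 eV

2.6957


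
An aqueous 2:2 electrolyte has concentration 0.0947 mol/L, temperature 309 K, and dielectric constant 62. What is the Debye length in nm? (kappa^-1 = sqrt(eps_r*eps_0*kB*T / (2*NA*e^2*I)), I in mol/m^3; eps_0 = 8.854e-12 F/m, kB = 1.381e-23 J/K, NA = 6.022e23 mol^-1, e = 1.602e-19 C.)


Ionic strength I = 0.0947 * 2^2 * 1000 = 378.8 mol/m^3
kappa^-1 = sqrt(62 * 8.854e-12 * 1.381e-23 * 309 / (2 * 6.022e23 * (1.602e-19)^2 * 378.8))
kappa^-1 = 0.447 nm

0.447


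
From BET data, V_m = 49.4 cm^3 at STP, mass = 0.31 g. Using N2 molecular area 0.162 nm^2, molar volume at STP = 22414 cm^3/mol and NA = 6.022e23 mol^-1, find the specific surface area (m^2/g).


Number of moles in monolayer = V_m / 22414 = 49.4 / 22414 = 0.00220398
Number of molecules = moles * NA = 0.00220398 * 6.022e23
SA = molecules * sigma / mass
SA = (49.4 / 22414) * 6.022e23 * 0.162e-18 / 0.31
SA = 693.6 m^2/g

693.6


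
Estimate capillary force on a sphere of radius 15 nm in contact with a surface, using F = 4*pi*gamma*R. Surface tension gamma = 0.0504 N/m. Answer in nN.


Convert radius: R = 15 nm = 1.5e-08 m
F = 4 * pi * gamma * R
F = 4 * pi * 0.0504 * 1.5e-08
F = 9.50018e-09 N = 9.5002 nN

9.5002


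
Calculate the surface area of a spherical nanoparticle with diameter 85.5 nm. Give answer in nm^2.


Radius r = 85.5/2 = 42.75 nm
Surface area SA = 4 * pi * r^2
SA = 4 * pi * (42.75)^2
SA = 22965.83 nm^2

22965.83


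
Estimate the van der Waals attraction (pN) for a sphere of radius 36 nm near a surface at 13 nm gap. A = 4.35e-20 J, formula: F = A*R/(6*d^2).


Convert to SI: R = 36 nm = 3.6e-08 m, d = 13 nm = 1.3e-08 m
F = A * R / (6 * d^2)
F = 4.35e-20 * 3.6e-08 / (6 * (1.3e-08)^2)
F = 1.54438e-12 N = 1.544 pN

1.544


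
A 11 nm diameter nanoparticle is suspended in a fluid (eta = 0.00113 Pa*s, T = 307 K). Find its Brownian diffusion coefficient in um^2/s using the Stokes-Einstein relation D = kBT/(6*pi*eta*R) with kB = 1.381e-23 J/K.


Radius R = 11/2 = 5.5 nm = 5.5e-09 m
D = kB*T / (6*pi*eta*R)
D = 1.381e-23 * 307 / (6 * pi * 0.00113 * 5.5e-09)
D = 3.61901e-11 m^2/s = 36.19 um^2/s

36.19


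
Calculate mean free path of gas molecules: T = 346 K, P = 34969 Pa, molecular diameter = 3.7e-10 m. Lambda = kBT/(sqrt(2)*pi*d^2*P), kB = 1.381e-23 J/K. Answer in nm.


Mean free path: lambda = kB*T / (sqrt(2) * pi * d^2 * P)
lambda = 1.381e-23 * 346 / (sqrt(2) * pi * (3.7e-10)^2 * 34969)
lambda = 2.24656e-07 m
lambda = 224.66 nm

224.66


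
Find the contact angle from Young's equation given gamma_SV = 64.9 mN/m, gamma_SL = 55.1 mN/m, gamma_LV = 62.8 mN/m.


cos(theta) = (gamma_SV - gamma_SL) / gamma_LV
cos(theta) = (64.9 - 55.1) / 62.8
cos(theta) = 0.156051
theta = arccos(0.156051) = 81.02 degrees

81.02


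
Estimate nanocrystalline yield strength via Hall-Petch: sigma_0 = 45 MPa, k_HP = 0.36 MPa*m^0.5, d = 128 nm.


d = 128 nm = 1.28e-07 m
sqrt(d) = 0.0003577709
Hall-Petch contribution = k / sqrt(d) = 0.36 / 0.0003577709 = 1006.2 MPa
sigma = sigma_0 + k/sqrt(d) = 45 + 1006.2 = 1051.2 MPa

1051.2


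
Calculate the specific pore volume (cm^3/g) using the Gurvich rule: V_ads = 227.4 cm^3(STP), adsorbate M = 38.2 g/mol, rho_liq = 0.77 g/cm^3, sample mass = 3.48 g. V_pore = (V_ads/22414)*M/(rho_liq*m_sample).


Moles adsorbed n = V_ads / 22414 = 227.4 / 22414 = 1.014544e-02 mol
Liquid volume V_liq = n * M / rho_liq = 1.014544e-02 * 38.2 / 0.77 = 0.50332 cm^3
Specific pore volume V_pore = V_liq / m_sample = 0.50332 / 3.48
V_pore = 0.1446 cm^3/g

0.1446


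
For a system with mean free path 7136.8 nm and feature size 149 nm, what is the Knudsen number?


Knudsen number Kn = lambda / L
Kn = 7136.8 / 149
Kn = 47.898

47.898


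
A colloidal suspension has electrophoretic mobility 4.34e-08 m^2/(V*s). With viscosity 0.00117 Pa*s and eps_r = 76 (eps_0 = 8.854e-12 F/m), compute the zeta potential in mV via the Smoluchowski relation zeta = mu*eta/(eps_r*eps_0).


Smoluchowski equation: zeta = mu * eta / (eps_r * eps_0)
zeta = 4.34e-08 * 0.00117 / (76 * 8.854e-12)
zeta = 0.075461 V = 75.46 mV

75.46


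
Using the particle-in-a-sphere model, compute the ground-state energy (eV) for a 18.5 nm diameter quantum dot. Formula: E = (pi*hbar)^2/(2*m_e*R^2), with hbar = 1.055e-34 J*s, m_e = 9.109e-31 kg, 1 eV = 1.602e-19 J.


Radius R = 18.5/2 = 9.25 nm = 9.25e-09 m
E = (pi * 1.055e-34)^2 / (2 * 9.109e-31 * (9.25e-09)^2)
E(J) = 7.04726e-22
E = E(J) / 1.602e-19 = 0.0044 eV

0.0044


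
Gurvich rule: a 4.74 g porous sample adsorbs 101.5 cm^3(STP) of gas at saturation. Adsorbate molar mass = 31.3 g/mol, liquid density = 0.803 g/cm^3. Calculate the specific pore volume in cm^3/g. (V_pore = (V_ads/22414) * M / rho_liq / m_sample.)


Moles adsorbed n = V_ads / 22414 = 101.5 / 22414 = 4.528420e-03 mol
Liquid volume V_liq = n * M / rho_liq = 4.528420e-03 * 31.3 / 0.803 = 0.17651 cm^3
Specific pore volume V_pore = V_liq / m_sample = 0.17651 / 4.74
V_pore = 0.0372 cm^3/g

0.0372


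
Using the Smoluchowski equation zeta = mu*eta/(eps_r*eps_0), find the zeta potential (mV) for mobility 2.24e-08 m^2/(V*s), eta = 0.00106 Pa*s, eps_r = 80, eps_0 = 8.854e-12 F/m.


Smoluchowski equation: zeta = mu * eta / (eps_r * eps_0)
zeta = 2.24e-08 * 0.00106 / (80 * 8.854e-12)
zeta = 0.033522 V = 33.52 mV

33.52


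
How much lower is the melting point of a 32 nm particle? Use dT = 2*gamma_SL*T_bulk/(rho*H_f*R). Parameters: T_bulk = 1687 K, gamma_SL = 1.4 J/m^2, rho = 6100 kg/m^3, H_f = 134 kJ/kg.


Radius R = 32/2 = 16 nm = 1.6e-08 m
Convert H_f = 134 kJ/kg = 134000 J/kg
dT = 2 * gamma_SL * T_bulk / (rho * H_f * R)
dT = 2 * 1.4 * 1687 / (6100 * 134000 * 1.6e-08)
dT = 361.2 K

361.2


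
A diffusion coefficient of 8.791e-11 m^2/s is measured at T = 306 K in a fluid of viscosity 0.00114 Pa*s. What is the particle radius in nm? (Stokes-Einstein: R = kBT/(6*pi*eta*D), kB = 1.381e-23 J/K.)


Stokes-Einstein: R = kB*T / (6*pi*eta*D)
R = 1.381e-23 * 306 / (6 * pi * 0.00114 * 8.791e-11)
R = 2.23703e-09 m = 2.24 nm

2.24


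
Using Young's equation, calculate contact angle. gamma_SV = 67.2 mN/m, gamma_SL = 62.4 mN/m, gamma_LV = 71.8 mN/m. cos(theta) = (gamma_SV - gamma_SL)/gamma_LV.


cos(theta) = (gamma_SV - gamma_SL) / gamma_LV
cos(theta) = (67.2 - 62.4) / 71.8
cos(theta) = 0.066852
theta = arccos(0.066852) = 86.17 degrees

86.17


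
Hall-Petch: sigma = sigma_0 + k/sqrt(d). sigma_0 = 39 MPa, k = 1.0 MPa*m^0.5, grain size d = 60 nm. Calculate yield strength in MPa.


d = 60 nm = 6e-08 m
sqrt(d) = 0.000244949
Hall-Petch contribution = k / sqrt(d) = 1.0 / 0.000244949 = 4082.5 MPa
sigma = sigma_0 + k/sqrt(d) = 39 + 4082.5 = 4121.5 MPa

4121.5


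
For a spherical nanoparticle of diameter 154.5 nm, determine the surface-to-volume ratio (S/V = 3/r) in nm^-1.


Radius r = 154.5/2 = 77.25 nm
S/V = 3 / r = 3 / 77.25
S/V = 0.0388 nm^-1

0.0388


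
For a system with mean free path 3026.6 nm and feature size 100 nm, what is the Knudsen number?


Knudsen number Kn = lambda / L
Kn = 3026.6 / 100
Kn = 30.266

30.266


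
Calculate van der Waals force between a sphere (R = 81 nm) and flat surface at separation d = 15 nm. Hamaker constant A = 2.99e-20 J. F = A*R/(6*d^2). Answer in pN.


Convert to SI: R = 81 nm = 8.1e-08 m, d = 15 nm = 1.5e-08 m
F = A * R / (6 * d^2)
F = 2.99e-20 * 8.1e-08 / (6 * (1.5e-08)^2)
F = 1.794e-12 N = 1.794 pN

1.794


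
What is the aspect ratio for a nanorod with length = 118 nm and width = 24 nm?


Aspect ratio AR = length / diameter
AR = 118 / 24
AR = 4.92

4.92


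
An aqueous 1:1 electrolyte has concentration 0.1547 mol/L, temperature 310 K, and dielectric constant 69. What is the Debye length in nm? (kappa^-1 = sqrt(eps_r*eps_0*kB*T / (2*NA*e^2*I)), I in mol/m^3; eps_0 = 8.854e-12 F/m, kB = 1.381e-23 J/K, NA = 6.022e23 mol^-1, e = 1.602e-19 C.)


Ionic strength I = 0.1547 * 1^2 * 1000 = 154.7 mol/m^3
kappa^-1 = sqrt(69 * 8.854e-12 * 1.381e-23 * 310 / (2 * 6.022e23 * (1.602e-19)^2 * 154.7))
kappa^-1 = 0.74 nm

0.74


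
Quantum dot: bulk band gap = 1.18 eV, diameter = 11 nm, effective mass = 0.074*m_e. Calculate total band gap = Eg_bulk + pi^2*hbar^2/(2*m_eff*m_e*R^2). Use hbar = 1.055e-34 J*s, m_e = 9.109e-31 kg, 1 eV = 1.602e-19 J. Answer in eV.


Radius R = 11/2 nm = 5.5e-09 m
Confinement energy dE = pi^2 * hbar^2 / (2 * m_eff * m_e * R^2)
dE = pi^2 * (1.055e-34)^2 / (2 * 0.074 * 9.109e-31 * (5.5e-09)^2) J, divided by 1.602e-19 J/eV
dE = 0.1681 eV
Total band gap = E_g(bulk) + dE = 1.18 + 0.1681 = 1.3481 eV

1.3481


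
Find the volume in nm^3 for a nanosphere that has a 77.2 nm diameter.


Radius r = 77.2/2 = 38.6 nm
Volume V = (4/3) * pi * r^3
V = (4/3) * pi * (38.6)^3
V = 240907.61 nm^3

240907.61


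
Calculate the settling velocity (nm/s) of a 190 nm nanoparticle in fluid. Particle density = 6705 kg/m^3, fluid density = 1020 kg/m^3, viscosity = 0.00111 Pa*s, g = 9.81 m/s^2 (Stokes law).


Radius R = 190/2 nm = 9.5e-08 m
Density difference = 6705 - 1020 = 5685 kg/m^3
v = 2 * R^2 * (rho_p - rho_f) * g / (9 * eta)
v = 2 * (9.5e-08)^2 * 5685 * 9.81 / (9 * 0.00111)
v = 1.00765e-07 m/s = 100.7653 nm/s

100.7653


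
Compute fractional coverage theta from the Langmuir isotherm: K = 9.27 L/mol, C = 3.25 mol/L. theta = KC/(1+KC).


Langmuir isotherm: theta = K*C / (1 + K*C)
K*C = 9.27 * 3.25 = 30.1275
theta = 30.1275 / (1 + 30.1275) = 30.1275 / 31.1275
theta = 0.9679

0.9679


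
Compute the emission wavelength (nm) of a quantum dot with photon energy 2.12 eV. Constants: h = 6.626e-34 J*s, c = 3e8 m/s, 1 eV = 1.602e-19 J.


Convert energy: E = 2.12 eV = 2.12 * 1.602e-19 = 3.39624e-19 J
lambda = h*c / E = 6.626e-34 * 3e8 / 3.39624e-19
lambda = 5.85294e-07 m = 585.3 nm

585.3


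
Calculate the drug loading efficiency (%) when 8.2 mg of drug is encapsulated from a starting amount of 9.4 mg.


Drug loading efficiency = (drug loaded / drug initial) * 100
DLE = 8.2 / 9.4 * 100
DLE = 0.8723 * 100
DLE = 87.23%

87.23


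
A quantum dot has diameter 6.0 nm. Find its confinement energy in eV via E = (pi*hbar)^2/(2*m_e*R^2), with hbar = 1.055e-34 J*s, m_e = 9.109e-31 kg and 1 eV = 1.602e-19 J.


Radius R = 6.0/2 = 3 nm = 3e-09 m
E = (pi * 1.055e-34)^2 / (2 * 9.109e-31 * (3e-09)^2)
E(J) = 6.69979e-21
E = E(J) / 1.602e-19 = 0.0418 eV

0.0418


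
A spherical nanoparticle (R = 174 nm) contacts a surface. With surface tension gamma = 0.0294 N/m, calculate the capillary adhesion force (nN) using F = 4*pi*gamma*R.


Convert radius: R = 174 nm = 1.74e-07 m
F = 4 * pi * gamma * R
F = 4 * pi * 0.0294 * 1.74e-07
F = 6.42845e-08 N = 64.2845 nN

64.2845


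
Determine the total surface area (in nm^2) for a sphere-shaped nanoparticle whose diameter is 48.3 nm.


Radius r = 48.3/2 = 24.15 nm
Surface area SA = 4 * pi * r^2
SA = 4 * pi * (24.15)^2
SA = 7328.99 nm^2

7328.99


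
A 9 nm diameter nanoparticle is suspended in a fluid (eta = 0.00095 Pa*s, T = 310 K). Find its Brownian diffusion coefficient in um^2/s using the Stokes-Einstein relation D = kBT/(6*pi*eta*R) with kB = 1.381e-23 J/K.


Radius R = 9/2 = 4.5 nm = 4.5e-09 m
D = kB*T / (6*pi*eta*R)
D = 1.381e-23 * 310 / (6 * pi * 0.00095 * 4.5e-09)
D = 5.31273e-11 m^2/s = 53.127 um^2/s

53.127


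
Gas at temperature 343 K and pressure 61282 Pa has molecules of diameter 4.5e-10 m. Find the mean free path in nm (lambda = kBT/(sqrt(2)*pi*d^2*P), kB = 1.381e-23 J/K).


Mean free path: lambda = kB*T / (sqrt(2) * pi * d^2 * P)
lambda = 1.381e-23 * 343 / (sqrt(2) * pi * (4.5e-10)^2 * 61282)
lambda = 8.59142e-08 m
lambda = 85.91 nm

85.91


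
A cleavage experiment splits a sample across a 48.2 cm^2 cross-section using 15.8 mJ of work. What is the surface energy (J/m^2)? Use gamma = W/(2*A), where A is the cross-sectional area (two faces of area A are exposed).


Convert: A = 48.2 cm^2 = 0.00482 m^2, W = 15.8 mJ = 0.0158 J
Cleaving exposes two faces of area A, so total new surface = 2*A and gamma = W / (2*A)
gamma = 0.0158 / (2 * 0.00482)
gamma = 1.639 J/m^2

1.639


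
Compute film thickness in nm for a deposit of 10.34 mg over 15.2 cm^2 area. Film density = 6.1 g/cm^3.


Convert: m = 10.34 mg = 1.0340e-05 kg, A = 15.2 cm^2 = 1.5200e-03 m^2, rho = 6.1 g/cm^3 = 6100 kg/m^3
t = m / (A * rho)
t = 1.0340e-05 / (1.5200e-03 * 6100)
t = 1.1152e-06 m = 1115.2 nm

1115.2


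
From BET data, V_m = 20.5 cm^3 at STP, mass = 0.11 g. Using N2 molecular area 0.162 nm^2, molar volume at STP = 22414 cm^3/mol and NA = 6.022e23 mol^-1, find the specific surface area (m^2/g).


Number of moles in monolayer = V_m / 22414 = 20.5 / 22414 = 0.00091461
Number of molecules = moles * NA = 0.00091461 * 6.022e23
SA = molecules * sigma / mass
SA = (20.5 / 22414) * 6.022e23 * 0.162e-18 / 0.11
SA = 811.1 m^2/g

811.1


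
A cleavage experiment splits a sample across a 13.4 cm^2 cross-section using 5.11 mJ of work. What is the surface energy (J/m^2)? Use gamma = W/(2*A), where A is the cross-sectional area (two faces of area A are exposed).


Convert: A = 13.4 cm^2 = 0.00134 m^2, W = 5.11 mJ = 0.00511 J
Cleaving exposes two faces of area A, so total new surface = 2*A and gamma = W / (2*A)
gamma = 0.00511 / (2 * 0.00134)
gamma = 1.907 J/m^2

1.907


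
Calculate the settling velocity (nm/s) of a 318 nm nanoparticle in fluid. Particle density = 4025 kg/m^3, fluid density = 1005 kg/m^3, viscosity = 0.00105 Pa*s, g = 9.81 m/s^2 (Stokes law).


Radius R = 318/2 nm = 1.59e-07 m
Density difference = 4025 - 1005 = 3020 kg/m^3
v = 2 * R^2 * (rho_p - rho_f) * g / (9 * eta)
v = 2 * (1.59e-07)^2 * 3020 * 9.81 / (9 * 0.00105)
v = 1.58514e-07 m/s = 158.5143 nm/s

158.5143


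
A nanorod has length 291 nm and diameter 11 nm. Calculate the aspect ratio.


Aspect ratio AR = length / diameter
AR = 291 / 11
AR = 26.45

26.45


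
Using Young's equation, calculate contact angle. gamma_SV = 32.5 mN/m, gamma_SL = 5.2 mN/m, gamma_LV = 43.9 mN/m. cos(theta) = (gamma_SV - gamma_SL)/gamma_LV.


cos(theta) = (gamma_SV - gamma_SL) / gamma_LV
cos(theta) = (32.5 - 5.2) / 43.9
cos(theta) = 0.621868
theta = arccos(0.621868) = 51.55 degrees

51.55


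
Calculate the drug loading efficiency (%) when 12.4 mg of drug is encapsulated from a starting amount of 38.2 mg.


Drug loading efficiency = (drug loaded / drug initial) * 100
DLE = 12.4 / 38.2 * 100
DLE = 0.3246 * 100
DLE = 32.46%

32.46


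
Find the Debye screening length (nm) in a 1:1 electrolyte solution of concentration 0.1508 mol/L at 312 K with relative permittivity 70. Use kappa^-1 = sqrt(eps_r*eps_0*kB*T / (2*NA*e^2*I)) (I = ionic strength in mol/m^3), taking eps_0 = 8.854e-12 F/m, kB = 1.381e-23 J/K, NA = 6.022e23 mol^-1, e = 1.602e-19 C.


Ionic strength I = 0.1508 * 1^2 * 1000 = 150.8 mol/m^3
kappa^-1 = sqrt(70 * 8.854e-12 * 1.381e-23 * 312 / (2 * 6.022e23 * (1.602e-19)^2 * 150.8))
kappa^-1 = 0.757 nm

0.757


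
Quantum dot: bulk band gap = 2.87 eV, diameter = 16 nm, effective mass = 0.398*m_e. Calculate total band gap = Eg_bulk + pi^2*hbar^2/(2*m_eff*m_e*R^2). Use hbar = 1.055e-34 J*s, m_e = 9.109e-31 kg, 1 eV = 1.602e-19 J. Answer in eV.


Radius R = 16/2 nm = 8e-09 m
Confinement energy dE = pi^2 * hbar^2 / (2 * m_eff * m_e * R^2)
dE = pi^2 * (1.055e-34)^2 / (2 * 0.398 * 9.109e-31 * (8e-09)^2) J, divided by 1.602e-19 J/eV
dE = 0.0148 eV
Total band gap = E_g(bulk) + dE = 2.87 + 0.0148 = 2.8848 eV

2.8848


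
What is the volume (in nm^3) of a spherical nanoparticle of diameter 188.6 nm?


Radius r = 188.6/2 = 94.3 nm
Volume V = (4/3) * pi * r^3
V = (4/3) * pi * (94.3)^3
V = 3512559.48 nm^3

3512559.48


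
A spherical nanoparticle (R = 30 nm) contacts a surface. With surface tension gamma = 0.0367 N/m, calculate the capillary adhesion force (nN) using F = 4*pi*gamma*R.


Convert radius: R = 30 nm = 3e-08 m
F = 4 * pi * gamma * R
F = 4 * pi * 0.0367 * 3e-08
F = 1.38356e-08 N = 13.8356 nN

13.8356


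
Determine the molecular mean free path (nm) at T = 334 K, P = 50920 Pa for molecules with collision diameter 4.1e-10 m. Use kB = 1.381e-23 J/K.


Mean free path: lambda = kB*T / (sqrt(2) * pi * d^2 * P)
lambda = 1.381e-23 * 334 / (sqrt(2) * pi * (4.1e-10)^2 * 50920)
lambda = 1.21288e-07 m
lambda = 121.29 nm

121.29


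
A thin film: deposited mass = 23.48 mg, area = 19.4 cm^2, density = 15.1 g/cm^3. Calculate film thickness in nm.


Convert: m = 23.48 mg = 2.3480e-05 kg, A = 19.4 cm^2 = 1.9400e-03 m^2, rho = 15.1 g/cm^3 = 15100 kg/m^3
t = m / (A * rho)
t = 2.3480e-05 / (1.9400e-03 * 15100)
t = 8.0153e-07 m = 801.5 nm

801.5


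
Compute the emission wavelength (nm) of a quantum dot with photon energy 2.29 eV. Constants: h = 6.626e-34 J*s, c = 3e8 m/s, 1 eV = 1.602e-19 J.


Convert energy: E = 2.29 eV = 2.29 * 1.602e-19 = 3.66858e-19 J
lambda = h*c / E = 6.626e-34 * 3e8 / 3.66858e-19
lambda = 5.41845e-07 m = 541.8 nm

541.8


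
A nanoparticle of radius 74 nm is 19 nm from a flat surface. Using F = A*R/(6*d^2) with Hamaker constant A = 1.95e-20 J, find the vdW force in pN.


Convert to SI: R = 74 nm = 7.4e-08 m, d = 19 nm = 1.9e-08 m
F = A * R / (6 * d^2)
F = 1.95e-20 * 7.4e-08 / (6 * (1.9e-08)^2)
F = 6.66205e-13 N = 0.666 pN

0.666


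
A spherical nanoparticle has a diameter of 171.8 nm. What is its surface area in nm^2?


Radius r = 171.8/2 = 85.9 nm
Surface area SA = 4 * pi * r^2
SA = 4 * pi * (85.9)^2
SA = 92724.86 nm^2

92724.86


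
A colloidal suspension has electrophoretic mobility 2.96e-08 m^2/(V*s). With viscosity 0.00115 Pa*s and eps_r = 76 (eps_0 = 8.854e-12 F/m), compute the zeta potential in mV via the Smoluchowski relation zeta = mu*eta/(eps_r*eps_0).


Smoluchowski equation: zeta = mu * eta / (eps_r * eps_0)
zeta = 2.96e-08 * 0.00115 / (76 * 8.854e-12)
zeta = 0.050587 V = 50.59 mV

50.59


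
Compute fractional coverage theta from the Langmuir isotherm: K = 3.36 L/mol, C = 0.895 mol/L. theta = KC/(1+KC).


Langmuir isotherm: theta = K*C / (1 + K*C)
K*C = 3.36 * 0.895 = 3.0072
theta = 3.0072 / (1 + 3.0072) = 3.0072 / 4.0072
theta = 0.7504

0.7504


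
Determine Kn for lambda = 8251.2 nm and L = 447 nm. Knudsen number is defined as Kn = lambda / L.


Knudsen number Kn = lambda / L
Kn = 8251.2 / 447
Kn = 18.4591

18.4591


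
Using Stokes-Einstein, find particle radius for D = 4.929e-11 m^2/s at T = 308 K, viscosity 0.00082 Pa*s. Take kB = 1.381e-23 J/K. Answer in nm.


Stokes-Einstein: R = kB*T / (6*pi*eta*D)
R = 1.381e-23 * 308 / (6 * pi * 0.00082 * 4.929e-11)
R = 5.58304e-09 m = 5.58 nm

5.58


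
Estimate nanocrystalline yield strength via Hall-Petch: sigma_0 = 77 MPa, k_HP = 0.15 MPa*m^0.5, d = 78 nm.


d = 78 nm = 7.8e-08 m
sqrt(d) = 0.0002792848
Hall-Petch contribution = k / sqrt(d) = 0.15 / 0.0002792848 = 537.1 MPa
sigma = sigma_0 + k/sqrt(d) = 77 + 537.1 = 614.1 MPa

614.1


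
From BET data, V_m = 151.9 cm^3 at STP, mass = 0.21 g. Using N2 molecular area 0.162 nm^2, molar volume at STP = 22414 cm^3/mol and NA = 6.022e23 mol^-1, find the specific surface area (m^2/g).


Number of moles in monolayer = V_m / 22414 = 151.9 / 22414 = 0.00677701
Number of molecules = moles * NA = 0.00677701 * 6.022e23
SA = molecules * sigma / mass
SA = (151.9 / 22414) * 6.022e23 * 0.162e-18 / 0.21
SA = 3148.3 m^2/g

3148.3


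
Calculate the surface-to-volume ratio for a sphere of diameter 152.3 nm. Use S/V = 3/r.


Radius r = 152.3/2 = 76.15 nm
S/V = 3 / r = 3 / 76.15
S/V = 0.0394 nm^-1

0.0394


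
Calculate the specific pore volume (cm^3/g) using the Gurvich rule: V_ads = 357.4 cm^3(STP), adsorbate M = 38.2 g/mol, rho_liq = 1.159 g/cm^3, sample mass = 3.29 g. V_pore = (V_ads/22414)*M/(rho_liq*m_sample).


Moles adsorbed n = V_ads / 22414 = 357.4 / 22414 = 1.594539e-02 mol
Liquid volume V_liq = n * M / rho_liq = 1.594539e-02 * 38.2 / 1.159 = 0.52555 cm^3
Specific pore volume V_pore = V_liq / m_sample = 0.52555 / 3.29
V_pore = 0.1597 cm^3/g

0.1597


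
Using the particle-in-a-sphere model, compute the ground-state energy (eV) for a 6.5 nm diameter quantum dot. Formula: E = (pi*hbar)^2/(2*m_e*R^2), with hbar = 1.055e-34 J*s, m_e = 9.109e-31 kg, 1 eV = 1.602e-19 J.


Radius R = 6.5/2 = 3.25 nm = 3.25e-09 m
E = (pi * 1.055e-34)^2 / (2 * 9.109e-31 * (3.25e-09)^2)
E(J) = 5.7087e-21
E = E(J) / 1.602e-19 = 0.0356 eV

0.0356


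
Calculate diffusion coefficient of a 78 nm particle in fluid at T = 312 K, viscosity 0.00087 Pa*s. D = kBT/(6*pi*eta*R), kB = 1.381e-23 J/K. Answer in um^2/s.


Radius R = 78/2 = 39 nm = 3.9e-08 m
D = kB*T / (6*pi*eta*R)
D = 1.381e-23 * 312 / (6 * pi * 0.00087 * 3.9e-08)
D = 6.73695e-12 m^2/s = 6.737 um^2/s

6.737


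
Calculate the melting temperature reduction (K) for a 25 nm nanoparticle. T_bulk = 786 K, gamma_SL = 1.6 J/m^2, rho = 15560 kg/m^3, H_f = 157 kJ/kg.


Radius R = 25/2 = 12.5 nm = 1.25e-08 m
Convert H_f = 157 kJ/kg = 157000 J/kg
dT = 2 * gamma_SL * T_bulk / (rho * H_f * R)
dT = 2 * 1.6 * 786 / (15560 * 157000 * 1.25e-08)
dT = 82.4 K

82.4


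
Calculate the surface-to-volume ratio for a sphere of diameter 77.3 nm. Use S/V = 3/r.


Radius r = 77.3/2 = 38.65 nm
S/V = 3 / r = 3 / 38.65
S/V = 0.0776 nm^-1

0.0776


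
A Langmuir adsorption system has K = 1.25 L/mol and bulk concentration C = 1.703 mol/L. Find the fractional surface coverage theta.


Langmuir isotherm: theta = K*C / (1 + K*C)
K*C = 1.25 * 1.703 = 2.12875
theta = 2.12875 / (1 + 2.12875) = 2.12875 / 3.12875
theta = 0.6804

0.6804


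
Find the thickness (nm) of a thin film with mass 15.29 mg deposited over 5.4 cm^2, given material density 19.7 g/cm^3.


Convert: m = 15.29 mg = 1.5290e-05 kg, A = 5.4 cm^2 = 5.4000e-04 m^2, rho = 19.7 g/cm^3 = 19700 kg/m^3
t = m / (A * rho)
t = 1.5290e-05 / (5.4000e-04 * 19700)
t = 1.4373e-06 m = 1437.3 nm

1437.3


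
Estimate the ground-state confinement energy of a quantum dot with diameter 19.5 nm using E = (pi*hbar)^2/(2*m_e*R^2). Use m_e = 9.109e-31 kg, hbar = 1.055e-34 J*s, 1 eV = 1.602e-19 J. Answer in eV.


Radius R = 19.5/2 = 9.75 nm = 9.75e-09 m
E = (pi * 1.055e-34)^2 / (2 * 9.109e-31 * (9.75e-09)^2)
E(J) = 6.343e-22
E = E(J) / 1.602e-19 = 0.004 eV

0.004


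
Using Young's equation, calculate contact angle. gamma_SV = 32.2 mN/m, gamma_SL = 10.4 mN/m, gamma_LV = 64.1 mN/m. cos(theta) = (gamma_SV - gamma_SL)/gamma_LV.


cos(theta) = (gamma_SV - gamma_SL) / gamma_LV
cos(theta) = (32.2 - 10.4) / 64.1
cos(theta) = 0.340094
theta = arccos(0.340094) = 70.12 degrees

70.12


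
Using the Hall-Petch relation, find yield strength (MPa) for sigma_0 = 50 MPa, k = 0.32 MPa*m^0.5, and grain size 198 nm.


d = 198 nm = 1.98e-07 m
sqrt(d) = 0.0004449719
Hall-Petch contribution = k / sqrt(d) = 0.32 / 0.0004449719 = 719.1 MPa
sigma = sigma_0 + k/sqrt(d) = 50 + 719.1 = 769.1 MPa

769.1


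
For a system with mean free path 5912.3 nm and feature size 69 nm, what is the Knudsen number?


Knudsen number Kn = lambda / L
Kn = 5912.3 / 69
Kn = 85.6855

85.6855


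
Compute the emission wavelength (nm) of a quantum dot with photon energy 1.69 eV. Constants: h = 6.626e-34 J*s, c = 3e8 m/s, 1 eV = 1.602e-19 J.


Convert energy: E = 1.69 eV = 1.69 * 1.602e-19 = 2.70738e-19 J
lambda = h*c / E = 6.626e-34 * 3e8 / 2.70738e-19
lambda = 7.34215e-07 m = 734.2 nm

734.2


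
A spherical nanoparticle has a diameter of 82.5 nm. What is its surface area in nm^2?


Radius r = 82.5/2 = 41.25 nm
Surface area SA = 4 * pi * r^2
SA = 4 * pi * (41.25)^2
SA = 21382.46 nm^2

21382.46


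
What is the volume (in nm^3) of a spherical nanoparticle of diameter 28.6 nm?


Radius r = 28.6/2 = 14.3 nm
Volume V = (4/3) * pi * r^3
V = (4/3) * pi * (14.3)^3
V = 12248.89 nm^3

12248.89


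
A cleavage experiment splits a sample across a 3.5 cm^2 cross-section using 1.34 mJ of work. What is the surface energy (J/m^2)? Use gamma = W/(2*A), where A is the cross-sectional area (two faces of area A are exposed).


Convert: A = 3.5 cm^2 = 0.00035 m^2, W = 1.34 mJ = 0.00134 J
Cleaving exposes two faces of area A, so total new surface = 2*A and gamma = W / (2*A)
gamma = 0.00134 / (2 * 0.00035)
gamma = 1.914 J/m^2

1.914


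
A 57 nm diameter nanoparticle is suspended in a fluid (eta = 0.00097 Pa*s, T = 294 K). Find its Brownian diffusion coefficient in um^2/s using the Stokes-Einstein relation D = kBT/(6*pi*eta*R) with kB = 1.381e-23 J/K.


Radius R = 57/2 = 28.5 nm = 2.85e-08 m
D = kB*T / (6*pi*eta*R)
D = 1.381e-23 * 294 / (6 * pi * 0.00097 * 2.85e-08)
D = 7.79154e-12 m^2/s = 7.792 um^2/s

7.792


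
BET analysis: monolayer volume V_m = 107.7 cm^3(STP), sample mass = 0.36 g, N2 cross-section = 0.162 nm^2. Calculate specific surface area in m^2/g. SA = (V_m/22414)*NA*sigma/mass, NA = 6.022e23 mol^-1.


Number of moles in monolayer = V_m / 22414 = 107.7 / 22414 = 0.00480503
Number of molecules = moles * NA = 0.00480503 * 6.022e23
SA = molecules * sigma / mass
SA = (107.7 / 22414) * 6.022e23 * 0.162e-18 / 0.36
SA = 1302.1 m^2/g

1302.1


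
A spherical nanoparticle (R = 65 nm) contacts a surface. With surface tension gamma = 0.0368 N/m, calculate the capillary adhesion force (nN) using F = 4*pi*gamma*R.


Convert radius: R = 65 nm = 6.5e-08 m
F = 4 * pi * gamma * R
F = 4 * pi * 0.0368 * 6.5e-08
F = 3.00588e-08 N = 30.0588 nN

30.0588


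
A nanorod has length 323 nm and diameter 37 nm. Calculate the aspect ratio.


Aspect ratio AR = length / diameter
AR = 323 / 37
AR = 8.73

8.73


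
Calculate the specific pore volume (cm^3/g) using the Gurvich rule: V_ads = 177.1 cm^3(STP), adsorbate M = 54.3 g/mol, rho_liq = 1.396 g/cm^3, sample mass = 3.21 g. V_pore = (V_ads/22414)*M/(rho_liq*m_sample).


Moles adsorbed n = V_ads / 22414 = 177.1 / 22414 = 7.901312e-03 mol
Liquid volume V_liq = n * M / rho_liq = 7.901312e-03 * 54.3 / 1.396 = 0.30734 cm^3
Specific pore volume V_pore = V_liq / m_sample = 0.30734 / 3.21
V_pore = 0.0957 cm^3/g

0.0957


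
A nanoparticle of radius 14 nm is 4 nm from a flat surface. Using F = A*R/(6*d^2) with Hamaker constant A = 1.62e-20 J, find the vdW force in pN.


Convert to SI: R = 14 nm = 1.4e-08 m, d = 4 nm = 4e-09 m
F = A * R / (6 * d^2)
F = 1.62e-20 * 1.4e-08 / (6 * (4e-09)^2)
F = 2.3625e-12 N = 2.363 pN

2.363


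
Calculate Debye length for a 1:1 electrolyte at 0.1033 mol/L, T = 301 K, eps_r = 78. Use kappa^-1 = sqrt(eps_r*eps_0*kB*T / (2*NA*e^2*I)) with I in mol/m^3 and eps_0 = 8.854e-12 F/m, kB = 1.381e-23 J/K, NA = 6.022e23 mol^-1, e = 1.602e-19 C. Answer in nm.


Ionic strength I = 0.1033 * 1^2 * 1000 = 103.3 mol/m^3
kappa^-1 = sqrt(78 * 8.854e-12 * 1.381e-23 * 301 / (2 * 6.022e23 * (1.602e-19)^2 * 103.3))
kappa^-1 = 0.948 nm

0.948


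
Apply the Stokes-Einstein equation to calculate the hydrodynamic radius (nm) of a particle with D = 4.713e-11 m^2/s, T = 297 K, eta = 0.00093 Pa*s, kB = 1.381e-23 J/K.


Stokes-Einstein: R = kB*T / (6*pi*eta*D)
R = 1.381e-23 * 297 / (6 * pi * 0.00093 * 4.713e-11)
R = 4.96442e-09 m = 4.96 nm

4.96


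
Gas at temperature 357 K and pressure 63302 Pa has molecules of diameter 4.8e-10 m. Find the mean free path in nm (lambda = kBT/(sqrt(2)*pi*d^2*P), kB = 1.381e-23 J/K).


Mean free path: lambda = kB*T / (sqrt(2) * pi * d^2 * P)
lambda = 1.381e-23 * 357 / (sqrt(2) * pi * (4.8e-10)^2 * 63302)
lambda = 7.60847e-08 m
lambda = 76.08 nm

76.08


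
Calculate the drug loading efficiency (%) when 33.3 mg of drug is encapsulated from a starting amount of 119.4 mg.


Drug loading efficiency = (drug loaded / drug initial) * 100
DLE = 33.3 / 119.4 * 100
DLE = 0.2789 * 100
DLE = 27.89%

27.89


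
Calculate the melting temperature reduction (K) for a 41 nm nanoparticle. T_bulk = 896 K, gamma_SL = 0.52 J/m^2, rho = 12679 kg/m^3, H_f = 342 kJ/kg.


Radius R = 41/2 = 20.5 nm = 2.05e-08 m
Convert H_f = 342 kJ/kg = 342000 J/kg
dT = 2 * gamma_SL * T_bulk / (rho * H_f * R)
dT = 2 * 0.52 * 896 / (12679 * 342000 * 2.05e-08)
dT = 10.5 K

10.5


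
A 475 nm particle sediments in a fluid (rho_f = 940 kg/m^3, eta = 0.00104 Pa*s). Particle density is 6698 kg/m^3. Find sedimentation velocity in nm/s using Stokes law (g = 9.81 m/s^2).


Radius R = 475/2 nm = 2.375e-07 m
Density difference = 6698 - 940 = 5758 kg/m^3
v = 2 * R^2 * (rho_p - rho_f) * g / (9 * eta)
v = 2 * (2.375e-07)^2 * 5758 * 9.81 / (9 * 0.00104)
v = 6.80804e-07 m/s = 680.8039 nm/s

680.8039


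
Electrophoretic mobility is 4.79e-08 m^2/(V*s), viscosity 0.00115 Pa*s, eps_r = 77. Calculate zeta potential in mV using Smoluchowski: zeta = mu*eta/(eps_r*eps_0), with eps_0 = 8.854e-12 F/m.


Smoluchowski equation: zeta = mu * eta / (eps_r * eps_0)
zeta = 4.79e-08 * 0.00115 / (77 * 8.854e-12)
zeta = 0.080798 V = 80.8 mV

80.8


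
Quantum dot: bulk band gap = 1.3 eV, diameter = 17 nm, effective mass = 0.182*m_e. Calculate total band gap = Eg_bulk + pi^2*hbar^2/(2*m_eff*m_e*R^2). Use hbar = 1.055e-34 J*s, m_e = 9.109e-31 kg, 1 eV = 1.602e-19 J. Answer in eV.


Radius R = 17/2 nm = 8.5e-09 m
Confinement energy dE = pi^2 * hbar^2 / (2 * m_eff * m_e * R^2)
dE = pi^2 * (1.055e-34)^2 / (2 * 0.182 * 9.109e-31 * (8.5e-09)^2) J, divided by 1.602e-19 J/eV
dE = 0.0286 eV
Total band gap = E_g(bulk) + dE = 1.3 + 0.0286 = 1.3286 eV

1.3286


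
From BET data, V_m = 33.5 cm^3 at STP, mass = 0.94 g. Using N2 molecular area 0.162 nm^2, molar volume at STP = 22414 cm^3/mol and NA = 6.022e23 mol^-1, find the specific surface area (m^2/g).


Number of moles in monolayer = V_m / 22414 = 33.5 / 22414 = 0.0014946
Number of molecules = moles * NA = 0.0014946 * 6.022e23
SA = molecules * sigma / mass
SA = (33.5 / 22414) * 6.022e23 * 0.162e-18 / 0.94
SA = 155.1 m^2/g

155.1


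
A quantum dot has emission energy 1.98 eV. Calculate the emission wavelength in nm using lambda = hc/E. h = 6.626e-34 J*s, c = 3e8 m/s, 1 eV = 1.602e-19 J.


Convert energy: E = 1.98 eV = 1.98 * 1.602e-19 = 3.17196e-19 J
lambda = h*c / E = 6.626e-34 * 3e8 / 3.17196e-19
lambda = 6.26679e-07 m = 626.7 nm

626.7


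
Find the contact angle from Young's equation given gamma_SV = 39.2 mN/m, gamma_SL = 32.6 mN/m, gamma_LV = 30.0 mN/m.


cos(theta) = (gamma_SV - gamma_SL) / gamma_LV
cos(theta) = (39.2 - 32.6) / 30.0
cos(theta) = 0.22
theta = arccos(0.22) = 77.29 degrees

77.29


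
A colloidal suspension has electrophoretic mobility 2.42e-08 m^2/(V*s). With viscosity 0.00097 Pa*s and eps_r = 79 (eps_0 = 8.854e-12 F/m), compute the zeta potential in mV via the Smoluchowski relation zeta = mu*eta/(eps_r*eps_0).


Smoluchowski equation: zeta = mu * eta / (eps_r * eps_0)
zeta = 2.42e-08 * 0.00097 / (79 * 8.854e-12)
zeta = 0.03356 V = 33.56 mV

33.56


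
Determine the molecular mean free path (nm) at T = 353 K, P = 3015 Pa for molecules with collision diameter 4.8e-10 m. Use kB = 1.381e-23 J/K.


Mean free path: lambda = kB*T / (sqrt(2) * pi * d^2 * P)
lambda = 1.381e-23 * 353 / (sqrt(2) * pi * (4.8e-10)^2 * 3015)
lambda = 1.57955e-06 m
lambda = 1579.55 nm

1579.55


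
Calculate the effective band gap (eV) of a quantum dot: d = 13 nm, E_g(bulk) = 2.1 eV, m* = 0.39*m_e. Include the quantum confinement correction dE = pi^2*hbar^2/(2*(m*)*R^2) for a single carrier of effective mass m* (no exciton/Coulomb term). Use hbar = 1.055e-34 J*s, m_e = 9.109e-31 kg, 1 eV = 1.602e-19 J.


Radius R = 13/2 nm = 6.5e-09 m
Confinement energy dE = pi^2 * hbar^2 / (2 * m_eff * m_e * R^2)
dE = pi^2 * (1.055e-34)^2 / (2 * 0.39 * 9.109e-31 * (6.5e-09)^2) J, divided by 1.602e-19 J/eV
dE = 0.0228 eV
Total band gap = E_g(bulk) + dE = 2.1 + 0.0228 = 2.1228 eV

2.1228


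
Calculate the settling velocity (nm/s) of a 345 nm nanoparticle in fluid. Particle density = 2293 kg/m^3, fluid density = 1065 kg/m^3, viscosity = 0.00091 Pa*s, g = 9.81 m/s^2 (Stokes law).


Radius R = 345/2 nm = 1.725e-07 m
Density difference = 2293 - 1065 = 1228 kg/m^3
v = 2 * R^2 * (rho_p - rho_f) * g / (9 * eta)
v = 2 * (1.725e-07)^2 * 1228 * 9.81 / (9 * 0.00091)
v = 8.7537e-08 m/s = 87.537 nm/s

87.537


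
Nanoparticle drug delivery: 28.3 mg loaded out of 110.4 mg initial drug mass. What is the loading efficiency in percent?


Drug loading efficiency = (drug loaded / drug initial) * 100
DLE = 28.3 / 110.4 * 100
DLE = 0.2563 * 100
DLE = 25.63%

25.63


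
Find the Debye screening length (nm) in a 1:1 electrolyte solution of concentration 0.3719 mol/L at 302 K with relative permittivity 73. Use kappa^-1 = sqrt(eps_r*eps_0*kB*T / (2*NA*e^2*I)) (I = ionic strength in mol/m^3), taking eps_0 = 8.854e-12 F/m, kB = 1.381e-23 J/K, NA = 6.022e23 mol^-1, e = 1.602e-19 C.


Ionic strength I = 0.3719 * 1^2 * 1000 = 371.9 mol/m^3
kappa^-1 = sqrt(73 * 8.854e-12 * 1.381e-23 * 302 / (2 * 6.022e23 * (1.602e-19)^2 * 371.9))
kappa^-1 = 0.484 nm

0.484


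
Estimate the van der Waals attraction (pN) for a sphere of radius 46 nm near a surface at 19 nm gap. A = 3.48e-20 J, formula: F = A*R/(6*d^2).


Convert to SI: R = 46 nm = 4.6e-08 m, d = 19 nm = 1.9e-08 m
F = A * R / (6 * d^2)
F = 3.48e-20 * 4.6e-08 / (6 * (1.9e-08)^2)
F = 7.39058e-13 N = 0.739 pN

0.739


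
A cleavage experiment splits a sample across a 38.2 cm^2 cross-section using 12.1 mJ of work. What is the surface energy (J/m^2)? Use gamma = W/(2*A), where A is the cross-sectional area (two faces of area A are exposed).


Convert: A = 38.2 cm^2 = 0.00382 m^2, W = 12.1 mJ = 0.0121 J
Cleaving exposes two faces of area A, so total new surface = 2*A and gamma = W / (2*A)
gamma = 0.0121 / (2 * 0.00382)
gamma = 1.584 J/m^2

1.584


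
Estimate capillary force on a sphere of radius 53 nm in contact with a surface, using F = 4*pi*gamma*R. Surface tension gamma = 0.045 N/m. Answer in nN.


Convert radius: R = 53 nm = 5.3e-08 m
F = 4 * pi * gamma * R
F = 4 * pi * 0.045 * 5.3e-08
F = 2.99708e-08 N = 29.9708 nN

29.9708


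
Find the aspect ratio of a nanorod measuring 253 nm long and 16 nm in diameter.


Aspect ratio AR = length / diameter
AR = 253 / 16
AR = 15.81

15.81


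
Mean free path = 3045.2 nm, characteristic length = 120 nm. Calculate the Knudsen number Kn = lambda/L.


Knudsen number Kn = lambda / L
Kn = 3045.2 / 120
Kn = 25.3767

25.3767


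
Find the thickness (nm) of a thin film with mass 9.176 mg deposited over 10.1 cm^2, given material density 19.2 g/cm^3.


Convert: m = 9.176 mg = 9.1760e-06 kg, A = 10.1 cm^2 = 1.0100e-03 m^2, rho = 19.2 g/cm^3 = 19200 kg/m^3
t = m / (A * rho)
t = 9.1760e-06 / (1.0100e-03 * 19200)
t = 4.7318e-07 m = 473.2 nm

473.2


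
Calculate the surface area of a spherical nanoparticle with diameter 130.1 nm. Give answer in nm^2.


Radius r = 130.1/2 = 65.05 nm
Surface area SA = 4 * pi * r^2
SA = 4 * pi * (65.05)^2
SA = 53174.63 nm^2

53174.63


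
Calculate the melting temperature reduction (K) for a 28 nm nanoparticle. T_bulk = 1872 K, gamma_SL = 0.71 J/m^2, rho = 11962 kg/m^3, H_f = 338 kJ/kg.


Radius R = 28/2 = 14 nm = 1.4e-08 m
Convert H_f = 338 kJ/kg = 338000 J/kg
dT = 2 * gamma_SL * T_bulk / (rho * H_f * R)
dT = 2 * 0.71 * 1872 / (11962 * 338000 * 1.4e-08)
dT = 47.0 K

47.0


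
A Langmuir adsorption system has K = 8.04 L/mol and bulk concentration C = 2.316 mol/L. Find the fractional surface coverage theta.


Langmuir isotherm: theta = K*C / (1 + K*C)
K*C = 8.04 * 2.316 = 18.62064
theta = 18.62064 / (1 + 18.62064) = 18.62064 / 19.62064
theta = 0.949

0.949


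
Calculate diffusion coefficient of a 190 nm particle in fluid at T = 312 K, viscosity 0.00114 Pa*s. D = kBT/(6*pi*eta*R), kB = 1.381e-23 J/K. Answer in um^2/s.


Radius R = 190/2 = 95 nm = 9.5e-08 m
D = kB*T / (6*pi*eta*R)
D = 1.381e-23 * 312 / (6 * pi * 0.00114 * 9.5e-08)
D = 2.11066e-12 m^2/s = 2.111 um^2/s

2.111


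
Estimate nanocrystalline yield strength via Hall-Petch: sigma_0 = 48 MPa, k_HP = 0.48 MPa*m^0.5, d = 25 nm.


d = 25 nm = 2.5e-08 m
sqrt(d) = 0.0001581139
Hall-Petch contribution = k / sqrt(d) = 0.48 / 0.0001581139 = 3035.8 MPa
sigma = sigma_0 + k/sqrt(d) = 48 + 3035.8 = 3083.8 MPa

3083.8


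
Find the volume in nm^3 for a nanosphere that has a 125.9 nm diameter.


Radius r = 125.9/2 = 62.95 nm
Volume V = (4/3) * pi * r^3
V = (4/3) * pi * (62.95)^3
V = 1044902.61 nm^3

1044902.61


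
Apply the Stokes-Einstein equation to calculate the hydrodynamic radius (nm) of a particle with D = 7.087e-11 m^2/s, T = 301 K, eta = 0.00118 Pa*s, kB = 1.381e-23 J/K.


Stokes-Einstein: R = kB*T / (6*pi*eta*D)
R = 1.381e-23 * 301 / (6 * pi * 0.00118 * 7.087e-11)
R = 2.63703e-09 m = 2.64 nm

2.64


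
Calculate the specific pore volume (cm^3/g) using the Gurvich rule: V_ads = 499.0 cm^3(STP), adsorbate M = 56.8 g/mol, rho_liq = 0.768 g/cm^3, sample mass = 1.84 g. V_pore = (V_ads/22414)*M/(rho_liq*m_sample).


Moles adsorbed n = V_ads / 22414 = 499.0 / 22414 = 2.226287e-02 mol
Liquid volume V_liq = n * M / rho_liq = 2.226287e-02 * 56.8 / 0.768 = 1.64652 cm^3
Specific pore volume V_pore = V_liq / m_sample = 1.64652 / 1.84
V_pore = 0.8949 cm^3/g

0.8949
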